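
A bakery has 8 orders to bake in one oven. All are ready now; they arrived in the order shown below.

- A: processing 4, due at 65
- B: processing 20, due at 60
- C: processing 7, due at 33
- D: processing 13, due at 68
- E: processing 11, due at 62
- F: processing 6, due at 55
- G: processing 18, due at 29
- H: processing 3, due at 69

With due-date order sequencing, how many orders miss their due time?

EDD (increasing due date): G C F B E A D H.
G: 0→18, due 29, tardiness 0
C: 18→25, due 33, tardiness 0
F: 25→31, due 55, tardiness 0
B: 31→51, due 60, tardiness 0
E: 51→62, due 62, tardiness 0
A: 62→66, due 65, tardiness 1
D: 66→79, due 68, tardiness 11
H: 79→82, due 69, tardiness 13
Late orders: 3.

3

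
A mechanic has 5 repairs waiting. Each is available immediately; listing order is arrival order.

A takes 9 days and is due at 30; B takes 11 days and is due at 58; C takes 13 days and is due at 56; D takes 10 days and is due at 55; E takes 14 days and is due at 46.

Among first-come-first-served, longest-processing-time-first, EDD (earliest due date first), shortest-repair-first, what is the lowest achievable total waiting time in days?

FIFO (arrival order): A B C D E.
A: waits 0, runs 0→9
B: waits 9, runs 9→20
C: waits 20, runs 20→33
D: waits 33, runs 33→43
E: waits 43, runs 43→57
Sum = 0+9+20+33+43 = 105.
LPT (decreasing processing time): E C B D A.
E: waits 0, runs 0→14
C: waits 14, runs 14→27
B: waits 27, runs 27→38
D: waits 38, runs 38→48
A: waits 48, runs 48→57
Sum = 0+14+27+38+48 = 127.
EDD (increasing due date): A E D C B.
A: waits 0, runs 0→9
E: waits 9, runs 9→23
D: waits 23, runs 23→33
C: waits 33, runs 33→46
B: waits 46, runs 46→57
Sum = 0+9+23+33+46 = 111.
SPT (increasing processing time): A D B C E.
A: waits 0, runs 0→9
D: waits 9, runs 9→19
B: waits 19, runs 19→30
C: waits 30, runs 30→43
E: waits 43, runs 43→57
Sum = 0+9+19+30+43 = 101.
FIFO 105, LPT 127, EDD 111, SPT 101 → minimum 101.

101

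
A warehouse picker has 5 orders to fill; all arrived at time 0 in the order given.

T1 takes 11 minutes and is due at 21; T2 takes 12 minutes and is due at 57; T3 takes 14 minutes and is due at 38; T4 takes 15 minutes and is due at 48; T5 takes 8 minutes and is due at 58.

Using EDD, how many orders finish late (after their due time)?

1

EDD (increasing due date): T1 T3 T4 T2 T5.
T1: 0→11, due 21, tardiness 0
T3: 11→25, due 38, tardiness 0
T4: 25→40, due 48, tardiness 0
T2: 40→52, due 57, tardiness 0
T5: 52→60, due 58, tardiness 2
Late orders: 1.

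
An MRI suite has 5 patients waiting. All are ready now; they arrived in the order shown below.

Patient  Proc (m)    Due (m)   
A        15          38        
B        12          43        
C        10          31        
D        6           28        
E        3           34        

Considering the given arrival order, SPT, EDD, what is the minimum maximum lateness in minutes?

FIFO (arrival order): A B C D E.
A: 0→15, due 38, lateness -23
B: 15→27, due 43, lateness -16
C: 27→37, due 31, lateness 6
D: 37→43, due 28, lateness 15
E: 43→46, due 34, lateness 12
Maximum = 15.
SPT (increasing processing time): E D C B A.
E: 0→3, due 34, lateness -31
D: 3→9, due 28, lateness -19
C: 9→19, due 31, lateness -12
B: 19→31, due 43, lateness -12
A: 31→46, due 38, lateness 8
Maximum = 8.
EDD (increasing due date): D C E A B.
D: 0→6, due 28, lateness -22
C: 6→16, due 31, lateness -15
E: 16→19, due 34, lateness -15
A: 19→34, due 38, lateness -4
B: 34→46, due 43, lateness 3
Maximum = 3.
FIFO 15, SPT 8, EDD 3 → minimum 3.

3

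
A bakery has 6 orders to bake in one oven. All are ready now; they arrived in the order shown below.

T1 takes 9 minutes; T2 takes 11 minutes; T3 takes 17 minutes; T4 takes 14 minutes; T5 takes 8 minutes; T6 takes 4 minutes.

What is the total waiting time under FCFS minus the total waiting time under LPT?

-24

FIFO (arrival order): T1 T2 T3 T4 T5 T6.
T1: waits 0, runs 0→9
T2: waits 9, runs 9→20
T3: waits 20, runs 20→37
T4: waits 37, runs 37→51
T5: waits 51, runs 51→59
T6: waits 59, runs 59→63
Sum = 0+9+20+37+51+59 = 176.
LPT (decreasing processing time): T3 T4 T2 T1 T5 T6.
T3: waits 0, runs 0→17
T4: waits 17, runs 17→31
T2: waits 31, runs 31→42
T1: waits 42, runs 42→51
T5: waits 51, runs 51→59
T6: waits 59, runs 59→63
Sum = 0+17+31+42+51+59 = 200.
Difference = 176 − 200 = -24.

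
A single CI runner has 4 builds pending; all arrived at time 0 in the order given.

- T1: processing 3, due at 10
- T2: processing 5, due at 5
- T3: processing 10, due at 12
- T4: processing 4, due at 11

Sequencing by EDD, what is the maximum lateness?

10

EDD (increasing due date): T2 T1 T4 T3.
T2: 0→5, due 5, lateness 0
T1: 5→8, due 10, lateness -2
T4: 8→12, due 11, lateness 1
T3: 12→22, due 12, lateness 10
Maximum = 10.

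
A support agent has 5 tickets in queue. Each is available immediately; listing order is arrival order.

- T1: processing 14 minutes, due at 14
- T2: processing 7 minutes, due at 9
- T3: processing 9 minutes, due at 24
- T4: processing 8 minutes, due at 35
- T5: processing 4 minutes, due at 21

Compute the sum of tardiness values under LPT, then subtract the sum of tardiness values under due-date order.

LPT (decreasing processing time): T1 T3 T4 T2 T5.
T1: 0→14, due 14, tardiness 0
T3: 14→23, due 24, tardiness 0
T4: 23→31, due 35, tardiness 0
T2: 31→38, due 9, tardiness 29
T5: 38→42, due 21, tardiness 21
Sum = 0+0+0+29+21 = 50.
EDD (increasing due date): T2 T1 T5 T3 T4.
T2: 0→7, due 9, tardiness 0
T1: 7→21, due 14, tardiness 7
T5: 21→25, due 21, tardiness 4
T3: 25→34, due 24, tardiness 10
T4: 34→42, due 35, tardiness 7
Sum = 0+7+4+10+7 = 28.
Difference = 50 − 28 = 22.

22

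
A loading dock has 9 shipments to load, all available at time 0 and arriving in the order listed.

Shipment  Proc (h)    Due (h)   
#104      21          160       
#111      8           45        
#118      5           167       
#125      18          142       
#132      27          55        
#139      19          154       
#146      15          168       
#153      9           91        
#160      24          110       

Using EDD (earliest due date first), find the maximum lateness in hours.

-20

EDD (increasing due date): #111 #132 #153 #160 #125 #139 #104 #118 #146.
#111: 0→8, due 45, lateness -37
#132: 8→35, due 55, lateness -20
#153: 35→44, due 91, lateness -47
#160: 44→68, due 110, lateness -42
#125: 68→86, due 142, lateness -56
#139: 86→105, due 154, lateness -49
#104: 105→126, due 160, lateness -34
#118: 126→131, due 167, lateness -36
#146: 131→146, due 168, lateness -22
Maximum = -20.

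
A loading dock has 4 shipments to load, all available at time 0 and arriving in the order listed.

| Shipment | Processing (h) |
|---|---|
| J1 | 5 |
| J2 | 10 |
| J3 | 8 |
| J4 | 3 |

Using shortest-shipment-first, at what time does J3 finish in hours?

SPT (increasing processing time): J4 J1 J3 J2.
J4: 0→3
J1: 3→8
J3: 8→16

16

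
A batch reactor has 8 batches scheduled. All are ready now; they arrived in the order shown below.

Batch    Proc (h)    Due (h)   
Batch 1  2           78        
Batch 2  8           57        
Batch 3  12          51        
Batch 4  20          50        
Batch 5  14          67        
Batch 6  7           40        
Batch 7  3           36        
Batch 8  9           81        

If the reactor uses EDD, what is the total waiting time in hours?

EDD (increasing due date): Batch 7 Batch 6 Batch 4 Batch 3 Batch 2 Batch 5 Batch 1 Batch 8.
Batch 7: waits 0, runs 0→3
Batch 6: waits 3, runs 3→10
Batch 4: waits 10, runs 10→30
Batch 3: waits 30, runs 30→42
Batch 2: waits 42, runs 42→50
Batch 5: waits 50, runs 50→64
Batch 1: waits 64, runs 64→66
Batch 8: waits 66, runs 66→75
Sum = 0+3+10+30+42+50+64+66 = 265.

265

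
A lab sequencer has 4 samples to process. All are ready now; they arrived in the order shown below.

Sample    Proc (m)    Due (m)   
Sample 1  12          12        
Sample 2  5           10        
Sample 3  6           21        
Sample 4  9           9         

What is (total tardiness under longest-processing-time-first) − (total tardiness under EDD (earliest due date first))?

11

LPT (decreasing processing time): Sample 1 Sample 4 Sample 3 Sample 2.
Sample 1: 0→12, due 12, tardiness 0
Sample 4: 12→21, due 9, tardiness 12
Sample 3: 21→27, due 21, tardiness 6
Sample 2: 27→32, due 10, tardiness 22
Sum = 0+12+6+22 = 40.
EDD (increasing due date): Sample 4 Sample 2 Sample 1 Sample 3.
Sample 4: 0→9, due 9, tardiness 0
Sample 2: 9→14, due 10, tardiness 4
Sample 1: 14→26, due 12, tardiness 14
Sample 3: 26→32, due 21, tardiness 11
Sum = 0+4+14+11 = 29.
Difference = 40 − 29 = 11.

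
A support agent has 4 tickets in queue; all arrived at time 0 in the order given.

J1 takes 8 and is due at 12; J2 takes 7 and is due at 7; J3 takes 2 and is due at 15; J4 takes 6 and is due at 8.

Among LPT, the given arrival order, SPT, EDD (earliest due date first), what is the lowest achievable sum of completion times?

LPT (decreasing processing time): J1 J2 J4 J3.
J1: 0→8
J2: 8→15
J4: 15→21
J3: 21→23
Sum = 8+15+21+23 = 67.
FIFO (arrival order): J1 J2 J3 J4.
J1: 0→8
J2: 8→15
J3: 15→17
J4: 17→23
Sum = 8+15+17+23 = 63.
SPT (increasing processing time): J3 J4 J2 J1.
J3: 0→2
J4: 2→8
J2: 8→15
J1: 15→23
Sum = 2+8+15+23 = 48.
EDD (increasing due date): J2 J4 J1 J3.
J2: 0→7
J4: 7→13
J1: 13→21
J3: 21→23
Sum = 7+13+21+23 = 64.
LPT 67, FIFO 63, SPT 48, EDD 64 → minimum 48.

48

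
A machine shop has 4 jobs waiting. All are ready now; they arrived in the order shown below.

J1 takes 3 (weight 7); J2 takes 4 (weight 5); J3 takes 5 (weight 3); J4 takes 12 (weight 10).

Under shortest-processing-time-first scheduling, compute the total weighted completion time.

332

SPT (increasing processing time): J1 J2 J3 J4.
J1: finishes 3, weight 7, w·C = 21
J2: finishes 7, weight 5, w·C = 35
J3: finishes 12, weight 3, w·C = 36
J4: finishes 24, weight 10, w·C = 240
Sum = 21+35+36+240 = 332.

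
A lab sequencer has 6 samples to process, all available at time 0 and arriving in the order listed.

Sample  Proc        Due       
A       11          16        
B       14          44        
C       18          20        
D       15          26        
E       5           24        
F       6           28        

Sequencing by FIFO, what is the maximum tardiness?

FIFO (arrival order): A B C D E F.
A: 0→11, due 16, tardiness 0
B: 11→25, due 44, tardiness 0
C: 25→43, due 20, tardiness 23
D: 43→58, due 26, tardiness 32
E: 58→63, due 24, tardiness 39
F: 63→69, due 28, tardiness 41
Maximum = 41.

41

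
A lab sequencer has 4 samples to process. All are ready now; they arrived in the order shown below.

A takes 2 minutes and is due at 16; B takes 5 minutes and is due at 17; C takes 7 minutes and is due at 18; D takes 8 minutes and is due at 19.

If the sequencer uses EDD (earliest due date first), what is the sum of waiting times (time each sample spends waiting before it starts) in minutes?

23

EDD (increasing due date): A B C D.
A: waits 0, runs 0→2
B: waits 2, runs 2→7
C: waits 7, runs 7→14
D: waits 14, runs 14→22
Sum = 0+2+7+14 = 23.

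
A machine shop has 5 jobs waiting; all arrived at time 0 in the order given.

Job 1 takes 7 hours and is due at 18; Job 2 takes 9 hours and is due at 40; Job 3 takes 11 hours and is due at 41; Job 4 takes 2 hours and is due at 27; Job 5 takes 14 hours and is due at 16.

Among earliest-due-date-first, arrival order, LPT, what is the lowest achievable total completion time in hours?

122

EDD (increasing due date): Job 5 Job 1 Job 4 Job 2 Job 3.
Job 5: 0→14
Job 1: 14→21
Job 4: 21→23
Job 2: 23→32
Job 3: 32→43
Sum = 14+21+23+32+43 = 133.
FIFO (arrival order): Job 1 Job 2 Job 3 Job 4 Job 5.
Job 1: 0→7
Job 2: 7→16
Job 3: 16→27
Job 4: 27→29
Job 5: 29→43
Sum = 7+16+27+29+43 = 122.
LPT (decreasing processing time): Job 5 Job 3 Job 2 Job 1 Job 4.
Job 5: 0→14
Job 3: 14→25
Job 2: 25→34
Job 1: 34→41
Job 4: 41→43
Sum = 14+25+34+41+43 = 157.
EDD 133, FIFO 122, LPT 157 → minimum 122.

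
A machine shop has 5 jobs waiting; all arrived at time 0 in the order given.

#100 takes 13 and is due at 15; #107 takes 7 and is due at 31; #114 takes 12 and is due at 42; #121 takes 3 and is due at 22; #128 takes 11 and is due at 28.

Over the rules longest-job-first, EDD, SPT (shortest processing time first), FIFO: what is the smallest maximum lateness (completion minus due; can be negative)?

4

LPT (decreasing processing time): #100 #114 #128 #107 #121.
#100: 0→13, due 15, lateness -2
#114: 13→25, due 42, lateness -17
#128: 25→36, due 28, lateness 8
#107: 36→43, due 31, lateness 12
#121: 43→46, due 22, lateness 24
Maximum = 24.
EDD (increasing due date): #100 #121 #128 #107 #114.
#100: 0→13, due 15, lateness -2
#121: 13→16, due 22, lateness -6
#128: 16→27, due 28, lateness -1
#107: 27→34, due 31, lateness 3
#114: 34→46, due 42, lateness 4
Maximum = 4.
SPT (increasing processing time): #121 #107 #128 #114 #100.
#121: 0→3, due 22, lateness -19
#107: 3→10, due 31, lateness -21
#128: 10→21, due 28, lateness -7
#114: 21→33, due 42, lateness -9
#100: 33→46, due 15, lateness 31
Maximum = 31.
FIFO (arrival order): #100 #107 #114 #121 #128.
#100: 0→13, due 15, lateness -2
#107: 13→20, due 31, lateness -11
#114: 20→32, due 42, lateness -10
#121: 32→35, due 22, lateness 13
#128: 35→46, due 28, lateness 18
Maximum = 18.
LPT 24, EDD 4, SPT 31, FIFO 18 → minimum 4.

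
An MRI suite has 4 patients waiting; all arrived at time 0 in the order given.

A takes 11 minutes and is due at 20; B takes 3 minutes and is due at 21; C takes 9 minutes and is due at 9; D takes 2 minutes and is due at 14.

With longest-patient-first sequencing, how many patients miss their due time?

3

LPT (decreasing processing time): A C B D.
A: 0→11, due 20, tardiness 0
C: 11→20, due 9, tardiness 11
B: 20→23, due 21, tardiness 2
D: 23→25, due 14, tardiness 11
Late patients: 3.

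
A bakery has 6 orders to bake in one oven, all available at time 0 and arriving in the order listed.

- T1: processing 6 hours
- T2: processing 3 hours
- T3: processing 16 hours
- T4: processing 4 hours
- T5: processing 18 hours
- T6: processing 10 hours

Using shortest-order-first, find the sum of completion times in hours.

SPT (increasing processing time): T2 T4 T1 T6 T3 T5.
T2: 0→3
T4: 3→7
T1: 7→13
T6: 13→23
T3: 23→39
T5: 39→57
Sum = 3+7+13+23+39+57 = 142.

142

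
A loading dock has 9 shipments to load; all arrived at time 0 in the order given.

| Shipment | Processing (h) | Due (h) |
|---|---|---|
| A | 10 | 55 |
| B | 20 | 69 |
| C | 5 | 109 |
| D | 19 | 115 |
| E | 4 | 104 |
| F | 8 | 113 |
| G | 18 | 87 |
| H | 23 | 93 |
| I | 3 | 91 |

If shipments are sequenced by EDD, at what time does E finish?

EDD (increasing due date): A B G I H E C F D.
A: 0→10
B: 10→30
G: 30→48
I: 48→51
H: 51→74
E: 74→78

78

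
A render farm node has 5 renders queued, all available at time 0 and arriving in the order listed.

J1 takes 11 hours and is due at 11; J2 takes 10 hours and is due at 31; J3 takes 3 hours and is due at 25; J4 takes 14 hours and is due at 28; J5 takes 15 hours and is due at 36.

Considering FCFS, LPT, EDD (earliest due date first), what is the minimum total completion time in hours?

144

FIFO (arrival order): J1 J2 J3 J4 J5.
J1: 0→11
J2: 11→21
J3: 21→24
J4: 24→38
J5: 38→53
Sum = 11+21+24+38+53 = 147.
LPT (decreasing processing time): J5 J4 J1 J2 J3.
J5: 0→15
J4: 15→29
J1: 29→40
J2: 40→50
J3: 50→53
Sum = 15+29+40+50+53 = 187.
EDD (increasing due date): J1 J3 J4 J2 J5.
J1: 0→11
J3: 11→14
J4: 14→28
J2: 28→38
J5: 38→53
Sum = 11+14+28+38+53 = 144.
FIFO 147, LPT 187, EDD 144 → minimum 144.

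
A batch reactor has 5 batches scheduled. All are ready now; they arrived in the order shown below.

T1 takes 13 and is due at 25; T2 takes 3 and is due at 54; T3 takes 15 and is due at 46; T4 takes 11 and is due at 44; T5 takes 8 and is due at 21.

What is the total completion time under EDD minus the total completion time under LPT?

EDD (increasing due date): T5 T1 T4 T3 T2.
T5: 0→8
T1: 8→21
T4: 21→32
T3: 32→47
T2: 47→50
Sum = 8+21+32+47+50 = 158.
LPT (decreasing processing time): T3 T1 T4 T5 T2.
T3: 0→15
T1: 15→28
T4: 28→39
T5: 39→47
T2: 47→50
Sum = 15+28+39+47+50 = 179.
Difference = 158 − 179 = -21.

-21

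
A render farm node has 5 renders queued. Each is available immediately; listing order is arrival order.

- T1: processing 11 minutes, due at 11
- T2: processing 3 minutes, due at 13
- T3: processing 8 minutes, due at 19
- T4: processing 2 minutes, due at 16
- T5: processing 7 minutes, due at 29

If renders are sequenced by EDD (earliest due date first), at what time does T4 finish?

EDD (increasing due date): T1 T2 T4 T3 T5.
T1: 0→11
T2: 11→14
T4: 14→16

16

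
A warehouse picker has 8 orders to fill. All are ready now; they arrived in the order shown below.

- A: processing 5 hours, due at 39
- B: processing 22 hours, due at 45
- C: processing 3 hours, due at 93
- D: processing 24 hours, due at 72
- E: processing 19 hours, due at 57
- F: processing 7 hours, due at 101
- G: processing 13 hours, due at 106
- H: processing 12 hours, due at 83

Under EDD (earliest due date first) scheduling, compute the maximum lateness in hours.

-1

EDD (increasing due date): A B E D H C F G.
A: 0→5, due 39, lateness -34
B: 5→27, due 45, lateness -18
E: 27→46, due 57, lateness -11
D: 46→70, due 72, lateness -2
H: 70→82, due 83, lateness -1
C: 82→85, due 93, lateness -8
F: 85→92, due 101, lateness -9
G: 92→105, due 106, lateness -1
Maximum = -1.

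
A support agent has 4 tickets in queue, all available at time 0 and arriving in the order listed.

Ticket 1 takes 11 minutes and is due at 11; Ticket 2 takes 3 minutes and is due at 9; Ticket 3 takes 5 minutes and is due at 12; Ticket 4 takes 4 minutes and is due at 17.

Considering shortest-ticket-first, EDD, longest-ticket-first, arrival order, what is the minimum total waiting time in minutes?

22

SPT (increasing processing time): Ticket 2 Ticket 4 Ticket 3 Ticket 1.
Ticket 2: waits 0, runs 0→3
Ticket 4: waits 3, runs 3→7
Ticket 3: waits 7, runs 7→12
Ticket 1: waits 12, runs 12→23
Sum = 0+3+7+12 = 22.
EDD (increasing due date): Ticket 2 Ticket 1 Ticket 3 Ticket 4.
Ticket 2: waits 0, runs 0→3
Ticket 1: waits 3, runs 3→14
Ticket 3: waits 14, runs 14→19
Ticket 4: waits 19, runs 19→23
Sum = 0+3+14+19 = 36.
LPT (decreasing processing time): Ticket 1 Ticket 3 Ticket 4 Ticket 2.
Ticket 1: waits 0, runs 0→11
Ticket 3: waits 11, runs 11→16
Ticket 4: waits 16, runs 16→20
Ticket 2: waits 20, runs 20→23
Sum = 0+11+16+20 = 47.
FIFO (arrival order): Ticket 1 Ticket 2 Ticket 3 Ticket 4.
Ticket 1: waits 0, runs 0→11
Ticket 2: waits 11, runs 11→14
Ticket 3: waits 14, runs 14→19
Ticket 4: waits 19, runs 19→23
Sum = 0+11+14+19 = 44.
SPT 22, EDD 36, LPT 47, FIFO 44 → minimum 22.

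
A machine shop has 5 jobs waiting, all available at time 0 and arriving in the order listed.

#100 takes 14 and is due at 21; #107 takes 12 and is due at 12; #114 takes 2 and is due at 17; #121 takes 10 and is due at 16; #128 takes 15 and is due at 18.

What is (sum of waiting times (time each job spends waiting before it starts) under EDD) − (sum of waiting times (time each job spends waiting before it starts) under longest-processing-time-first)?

-39

EDD (increasing due date): #107 #121 #114 #128 #100.
#107: waits 0, runs 0→12
#121: waits 12, runs 12→22
#114: waits 22, runs 22→24
#128: waits 24, runs 24→39
#100: waits 39, runs 39→53
Sum = 0+12+22+24+39 = 97.
LPT (decreasing processing time): #128 #100 #107 #121 #114.
#128: waits 0, runs 0→15
#100: waits 15, runs 15→29
#107: waits 29, runs 29→41
#121: waits 41, runs 41→51
#114: waits 51, runs 51→53
Sum = 0+15+29+41+51 = 136.
Difference = 97 − 136 = -39.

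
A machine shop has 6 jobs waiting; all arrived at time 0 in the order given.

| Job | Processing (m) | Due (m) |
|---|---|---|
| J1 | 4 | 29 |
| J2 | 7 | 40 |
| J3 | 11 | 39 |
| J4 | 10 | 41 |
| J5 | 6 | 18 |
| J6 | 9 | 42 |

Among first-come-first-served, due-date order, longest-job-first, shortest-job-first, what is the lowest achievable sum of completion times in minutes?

FIFO (arrival order): J1 J2 J3 J4 J5 J6.
J1: 0→4
J2: 4→11
J3: 11→22
J4: 22→32
J5: 32→38
J6: 38→47
Sum = 4+11+22+32+38+47 = 154.
EDD (increasing due date): J5 J1 J3 J2 J4 J6.
J5: 0→6
J1: 6→10
J3: 10→21
J2: 21→28
J4: 28→38
J6: 38→47
Sum = 6+10+21+28+38+47 = 150.
LPT (decreasing processing time): J3 J4 J6 J2 J5 J1.
J3: 0→11
J4: 11→21
J6: 21→30
J2: 30→37
J5: 37→43
J1: 43→47
Sum = 11+21+30+37+43+47 = 189.
SPT (increasing processing time): J1 J5 J2 J6 J4 J3.
J1: 0→4
J5: 4→10
J2: 10→17
J6: 17→26
J4: 26→36
J3: 36→47
Sum = 4+10+17+26+36+47 = 140.
FIFO 154, EDD 150, LPT 189, SPT 140 → minimum 140.

140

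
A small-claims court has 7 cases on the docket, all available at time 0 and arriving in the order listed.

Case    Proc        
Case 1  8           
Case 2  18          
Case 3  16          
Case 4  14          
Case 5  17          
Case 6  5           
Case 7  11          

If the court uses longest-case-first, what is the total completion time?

418

LPT (decreasing processing time): Case 2 Case 5 Case 3 Case 4 Case 7 Case 1 Case 6.
Case 2: 0→18
Case 5: 18→35
Case 3: 35→51
Case 4: 51→65
Case 7: 65→76
Case 1: 76→84
Case 6: 84→89
Sum = 18+35+51+65+76+84+89 = 418.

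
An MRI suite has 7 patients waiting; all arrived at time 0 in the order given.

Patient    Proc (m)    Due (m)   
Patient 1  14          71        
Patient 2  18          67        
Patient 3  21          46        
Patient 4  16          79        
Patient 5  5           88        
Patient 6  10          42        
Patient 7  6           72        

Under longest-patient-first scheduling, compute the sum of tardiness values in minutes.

52

LPT (decreasing processing time): Patient 3 Patient 2 Patient 4 Patient 1 Patient 6 Patient 7 Patient 5.
Patient 3: 0→21, due 46, tardiness 0
Patient 2: 21→39, due 67, tardiness 0
Patient 4: 39→55, due 79, tardiness 0
Patient 1: 55→69, due 71, tardiness 0
Patient 6: 69→79, due 42, tardiness 37
Patient 7: 79→85, due 72, tardiness 13
Patient 5: 85→90, due 88, tardiness 2
Sum = 0+0+0+0+37+13+2 = 52.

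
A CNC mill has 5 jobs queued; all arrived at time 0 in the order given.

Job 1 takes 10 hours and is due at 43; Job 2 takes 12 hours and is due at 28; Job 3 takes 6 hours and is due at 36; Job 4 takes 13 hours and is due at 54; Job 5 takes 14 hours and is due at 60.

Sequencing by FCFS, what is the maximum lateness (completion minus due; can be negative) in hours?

-5

FIFO (arrival order): Job 1 Job 2 Job 3 Job 4 Job 5.
Job 1: 0→10, due 43, lateness -33
Job 2: 10→22, due 28, lateness -6
Job 3: 22→28, due 36, lateness -8
Job 4: 28→41, due 54, lateness -13
Job 5: 41→55, due 60, lateness -5
Maximum = -5.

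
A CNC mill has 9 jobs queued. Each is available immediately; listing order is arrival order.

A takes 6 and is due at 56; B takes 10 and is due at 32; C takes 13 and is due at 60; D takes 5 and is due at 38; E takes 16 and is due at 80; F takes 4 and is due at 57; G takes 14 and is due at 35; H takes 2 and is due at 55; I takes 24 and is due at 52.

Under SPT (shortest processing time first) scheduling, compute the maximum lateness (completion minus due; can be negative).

42

SPT (increasing processing time): H F D A B C G E I.
H: 0→2, due 55, lateness -53
F: 2→6, due 57, lateness -51
D: 6→11, due 38, lateness -27
A: 11→17, due 56, lateness -39
B: 17→27, due 32, lateness -5
C: 27→40, due 60, lateness -20
G: 40→54, due 35, lateness 19
E: 54→70, due 80, lateness -10
I: 70→94, due 52, lateness 42
Maximum = 42.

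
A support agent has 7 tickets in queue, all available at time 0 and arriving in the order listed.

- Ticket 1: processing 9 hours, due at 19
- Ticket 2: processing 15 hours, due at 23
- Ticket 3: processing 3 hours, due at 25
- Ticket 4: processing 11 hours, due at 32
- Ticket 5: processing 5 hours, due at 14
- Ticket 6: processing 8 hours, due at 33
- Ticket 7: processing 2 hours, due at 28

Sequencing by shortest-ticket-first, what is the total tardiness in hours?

SPT (increasing processing time): Ticket 7 Ticket 3 Ticket 5 Ticket 6 Ticket 1 Ticket 4 Ticket 2.
Ticket 7: 0→2, due 28, tardiness 0
Ticket 3: 2→5, due 25, tardiness 0
Ticket 5: 5→10, due 14, tardiness 0
Ticket 6: 10→18, due 33, tardiness 0
Ticket 1: 18→27, due 19, tardiness 8
Ticket 4: 27→38, due 32, tardiness 6
Ticket 2: 38→53, due 23, tardiness 30
Sum = 0+0+0+0+8+6+30 = 44.

44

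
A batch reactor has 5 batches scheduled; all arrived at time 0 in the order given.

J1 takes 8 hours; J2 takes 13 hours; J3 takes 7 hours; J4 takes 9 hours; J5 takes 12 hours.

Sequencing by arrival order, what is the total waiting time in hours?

FIFO (arrival order): J1 J2 J3 J4 J5.
J1: waits 0, runs 0→8
J2: waits 8, runs 8→21
J3: waits 21, runs 21→28
J4: waits 28, runs 28→37
J5: waits 37, runs 37→49
Sum = 0+8+21+28+37 = 94.

94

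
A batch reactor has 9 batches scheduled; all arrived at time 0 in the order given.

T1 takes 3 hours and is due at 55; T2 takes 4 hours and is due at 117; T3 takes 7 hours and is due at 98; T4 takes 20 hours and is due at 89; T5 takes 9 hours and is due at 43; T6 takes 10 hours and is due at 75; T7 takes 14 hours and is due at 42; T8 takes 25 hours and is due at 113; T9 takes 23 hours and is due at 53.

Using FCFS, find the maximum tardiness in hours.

62

FIFO (arrival order): T1 T2 T3 T4 T5 T6 T7 T8 T9.
T1: 0→3, due 55, tardiness 0
T2: 3→7, due 117, tardiness 0
T3: 7→14, due 98, tardiness 0
T4: 14→34, due 89, tardiness 0
T5: 34→43, due 43, tardiness 0
T6: 43→53, due 75, tardiness 0
T7: 53→67, due 42, tardiness 25
T8: 67→92, due 113, tardiness 0
T9: 92→115, due 53, tardiness 62
Maximum = 62.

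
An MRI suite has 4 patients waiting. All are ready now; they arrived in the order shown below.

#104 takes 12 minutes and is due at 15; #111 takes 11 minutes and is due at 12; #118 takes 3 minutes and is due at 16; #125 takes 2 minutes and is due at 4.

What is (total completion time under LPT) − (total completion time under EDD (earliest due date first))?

21

LPT (decreasing processing time): #104 #111 #118 #125.
#104: 0→12
#111: 12→23
#118: 23→26
#125: 26→28
Sum = 12+23+26+28 = 89.
EDD (increasing due date): #125 #111 #104 #118.
#125: 0→2
#111: 2→13
#104: 13→25
#118: 25→28
Sum = 2+13+25+28 = 68.
Difference = 89 − 68 = 21.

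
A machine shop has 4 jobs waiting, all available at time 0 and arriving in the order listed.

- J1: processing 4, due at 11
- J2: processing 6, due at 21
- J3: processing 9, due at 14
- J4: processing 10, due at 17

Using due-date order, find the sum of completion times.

EDD (increasing due date): J1 J3 J4 J2.
J1: 0→4
J3: 4→13
J4: 13→23
J2: 23→29
Sum = 4+13+23+29 = 69.

69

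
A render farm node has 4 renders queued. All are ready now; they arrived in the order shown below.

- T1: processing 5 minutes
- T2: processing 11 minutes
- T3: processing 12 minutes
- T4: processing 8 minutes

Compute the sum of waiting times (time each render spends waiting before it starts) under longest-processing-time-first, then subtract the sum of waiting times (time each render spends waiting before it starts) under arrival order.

LPT (decreasing processing time): T3 T2 T4 T1.
T3: waits 0, runs 0→12
T2: waits 12, runs 12→23
T4: waits 23, runs 23→31
T1: waits 31, runs 31→36
Sum = 0+12+23+31 = 66.
FIFO (arrival order): T1 T2 T3 T4.
T1: waits 0, runs 0→5
T2: waits 5, runs 5→16
T3: waits 16, runs 16→28
T4: waits 28, runs 28→36
Sum = 0+5+16+28 = 49.
Difference = 66 − 49 = 17.

17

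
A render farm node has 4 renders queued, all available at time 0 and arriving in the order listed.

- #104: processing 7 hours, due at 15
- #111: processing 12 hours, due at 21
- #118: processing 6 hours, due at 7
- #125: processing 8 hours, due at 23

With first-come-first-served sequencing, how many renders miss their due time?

2

FIFO (arrival order): #104 #111 #118 #125.
#104: 0→7, due 15, tardiness 0
#111: 7→19, due 21, tardiness 0
#118: 19→25, due 7, tardiness 18
#125: 25→33, due 23, tardiness 10
Late renders: 2.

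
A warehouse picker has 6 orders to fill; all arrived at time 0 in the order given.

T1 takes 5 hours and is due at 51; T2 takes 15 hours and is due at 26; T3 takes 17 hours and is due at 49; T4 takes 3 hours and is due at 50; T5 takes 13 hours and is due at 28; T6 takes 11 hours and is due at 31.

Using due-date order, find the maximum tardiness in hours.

13

EDD (increasing due date): T2 T5 T6 T3 T4 T1.
T2: 0→15, due 26, tardiness 0
T5: 15→28, due 28, tardiness 0
T6: 28→39, due 31, tardiness 8
T3: 39→56, due 49, tardiness 7
T4: 56→59, due 50, tardiness 9
T1: 59→64, due 51, tardiness 13
Maximum = 13.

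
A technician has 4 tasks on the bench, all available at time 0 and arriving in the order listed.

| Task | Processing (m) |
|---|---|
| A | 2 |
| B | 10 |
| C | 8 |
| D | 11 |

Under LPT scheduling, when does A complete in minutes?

LPT (decreasing processing time): D B C A.
D: 0→11
B: 11→21
C: 21→29
A: 29→31

31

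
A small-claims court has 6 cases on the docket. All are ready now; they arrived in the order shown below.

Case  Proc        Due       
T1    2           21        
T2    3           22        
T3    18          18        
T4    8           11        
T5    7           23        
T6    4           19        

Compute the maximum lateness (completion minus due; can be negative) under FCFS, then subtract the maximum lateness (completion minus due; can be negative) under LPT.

2

FIFO (arrival order): T1 T2 T3 T4 T5 T6.
T1: 0→2, due 21, lateness -19
T2: 2→5, due 22, lateness -17
T3: 5→23, due 18, lateness 5
T4: 23→31, due 11, lateness 20
T5: 31→38, due 23, lateness 15
T6: 38→42, due 19, lateness 23
Maximum = 23.
LPT (decreasing processing time): T3 T4 T5 T6 T2 T1.
T3: 0→18, due 18, lateness 0
T4: 18→26, due 11, lateness 15
T5: 26→33, due 23, lateness 10
T6: 33→37, due 19, lateness 18
T2: 37→40, due 22, lateness 18
T1: 40→42, due 21, lateness 21
Maximum = 21.
Difference = 23 − 21 = 2.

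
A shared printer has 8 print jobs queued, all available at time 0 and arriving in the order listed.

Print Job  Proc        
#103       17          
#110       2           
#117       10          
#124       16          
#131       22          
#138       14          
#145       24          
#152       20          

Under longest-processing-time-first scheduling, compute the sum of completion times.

LPT (decreasing processing time): #145 #131 #152 #103 #124 #138 #117 #110.
#145: 0→24
#131: 24→46
#152: 46→66
#103: 66→83
#124: 83→99
#138: 99→113
#117: 113→123
#110: 123→125
Sum = 24+46+66+83+99+113+123+125 = 679.

679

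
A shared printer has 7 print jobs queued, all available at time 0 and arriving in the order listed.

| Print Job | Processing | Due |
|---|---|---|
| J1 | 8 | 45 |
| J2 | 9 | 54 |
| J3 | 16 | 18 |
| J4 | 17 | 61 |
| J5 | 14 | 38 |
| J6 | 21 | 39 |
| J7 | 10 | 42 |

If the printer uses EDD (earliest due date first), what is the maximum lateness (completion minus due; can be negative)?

EDD (increasing due date): J3 J5 J6 J7 J1 J2 J4.
J3: 0→16, due 18, lateness -2
J5: 16→30, due 38, lateness -8
J6: 30→51, due 39, lateness 12
J7: 51→61, due 42, lateness 19
J1: 61→69, due 45, lateness 24
J2: 69→78, due 54, lateness 24
J4: 78→95, due 61, lateness 34
Maximum = 34.

34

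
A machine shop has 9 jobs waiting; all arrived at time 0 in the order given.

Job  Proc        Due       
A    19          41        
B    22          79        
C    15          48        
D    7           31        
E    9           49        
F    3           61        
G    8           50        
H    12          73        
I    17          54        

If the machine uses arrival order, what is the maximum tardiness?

FIFO (arrival order): A B C D E F G H I.
A: 0→19, due 41, tardiness 0
B: 19→41, due 79, tardiness 0
C: 41→56, due 48, tardiness 8
D: 56→63, due 31, tardiness 32
E: 63→72, due 49, tardiness 23
F: 72→75, due 61, tardiness 14
G: 75→83, due 50, tardiness 33
H: 83→95, due 73, tardiness 22
I: 95→112, due 54, tardiness 58
Maximum = 58.

58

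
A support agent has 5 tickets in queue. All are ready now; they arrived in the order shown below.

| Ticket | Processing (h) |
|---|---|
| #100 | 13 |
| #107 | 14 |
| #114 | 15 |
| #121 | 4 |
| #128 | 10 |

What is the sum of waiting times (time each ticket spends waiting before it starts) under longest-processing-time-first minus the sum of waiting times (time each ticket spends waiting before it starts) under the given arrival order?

10

LPT (decreasing processing time): #114 #107 #100 #128 #121.
#114: waits 0, runs 0→15
#107: waits 15, runs 15→29
#100: waits 29, runs 29→42
#128: waits 42, runs 42→52
#121: waits 52, runs 52→56
Sum = 0+15+29+42+52 = 138.
FIFO (arrival order): #100 #107 #114 #121 #128.
#100: waits 0, runs 0→13
#107: waits 13, runs 13→27
#114: waits 27, runs 27→42
#121: waits 42, runs 42→46
#128: waits 46, runs 46→56
Sum = 0+13+27+42+46 = 128.
Difference = 138 − 128 = 10.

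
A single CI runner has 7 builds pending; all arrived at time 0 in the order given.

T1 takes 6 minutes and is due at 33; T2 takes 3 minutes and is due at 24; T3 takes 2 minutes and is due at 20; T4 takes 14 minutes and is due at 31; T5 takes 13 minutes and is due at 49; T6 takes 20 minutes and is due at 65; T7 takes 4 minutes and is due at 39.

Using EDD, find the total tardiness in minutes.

EDD (increasing due date): T3 T2 T4 T1 T7 T5 T6.
T3: 0→2, due 20, tardiness 0
T2: 2→5, due 24, tardiness 0
T4: 5→19, due 31, tardiness 0
T1: 19→25, due 33, tardiness 0
T7: 25→29, due 39, tardiness 0
T5: 29→42, due 49, tardiness 0
T6: 42→62, due 65, tardiness 0
Sum = 0+0+0+0+0+0+0 = 0.

0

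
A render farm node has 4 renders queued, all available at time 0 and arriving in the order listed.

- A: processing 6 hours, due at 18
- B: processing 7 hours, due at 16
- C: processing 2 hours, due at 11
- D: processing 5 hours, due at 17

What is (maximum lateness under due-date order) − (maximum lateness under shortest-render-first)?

EDD (increasing due date): C B D A.
C: 0→2, due 11, lateness -9
B: 2→9, due 16, lateness -7
D: 9→14, due 17, lateness -3
A: 14→20, due 18, lateness 2
Maximum = 2.
SPT (increasing processing time): C D A B.
C: 0→2, due 11, lateness -9
D: 2→7, due 17, lateness -10
A: 7→13, due 18, lateness -5
B: 13→20, due 16, lateness 4
Maximum = 4.
Difference = 2 − 4 = -2.

-2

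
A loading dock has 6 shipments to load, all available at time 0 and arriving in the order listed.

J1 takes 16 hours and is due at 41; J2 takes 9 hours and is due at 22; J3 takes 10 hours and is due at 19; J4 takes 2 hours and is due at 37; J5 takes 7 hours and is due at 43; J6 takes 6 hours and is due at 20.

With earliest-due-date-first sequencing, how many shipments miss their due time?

3

EDD (increasing due date): J3 J6 J2 J4 J1 J5.
J3: 0→10, due 19, tardiness 0
J6: 10→16, due 20, tardiness 0
J2: 16→25, due 22, tardiness 3
J4: 25→27, due 37, tardiness 0
J1: 27→43, due 41, tardiness 2
J5: 43→50, due 43, tardiness 7
Late shipments: 3.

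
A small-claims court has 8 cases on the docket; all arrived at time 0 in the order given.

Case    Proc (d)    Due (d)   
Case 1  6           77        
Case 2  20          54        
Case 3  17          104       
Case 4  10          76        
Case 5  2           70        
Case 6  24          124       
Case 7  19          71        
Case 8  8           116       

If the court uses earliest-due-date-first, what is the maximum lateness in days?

-18

EDD (increasing due date): Case 2 Case 5 Case 7 Case 4 Case 1 Case 3 Case 8 Case 6.
Case 2: 0→20, due 54, lateness -34
Case 5: 20→22, due 70, lateness -48
Case 7: 22→41, due 71, lateness -30
Case 4: 41→51, due 76, lateness -25
Case 1: 51→57, due 77, lateness -20
Case 3: 57→74, due 104, lateness -30
Case 8: 74→82, due 116, lateness -34
Case 6: 82→106, due 124, lateness -18
Maximum = -18.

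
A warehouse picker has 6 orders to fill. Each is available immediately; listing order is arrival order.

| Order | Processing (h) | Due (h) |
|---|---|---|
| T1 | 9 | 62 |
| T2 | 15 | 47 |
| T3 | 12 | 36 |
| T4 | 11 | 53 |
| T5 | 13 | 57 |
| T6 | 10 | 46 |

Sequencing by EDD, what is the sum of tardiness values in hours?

EDD (increasing due date): T3 T6 T2 T4 T5 T1.
T3: 0→12, due 36, tardiness 0
T6: 12→22, due 46, tardiness 0
T2: 22→37, due 47, tardiness 0
T4: 37→48, due 53, tardiness 0
T5: 48→61, due 57, tardiness 4
T1: 61→70, due 62, tardiness 8
Sum = 0+0+0+0+4+8 = 12.

12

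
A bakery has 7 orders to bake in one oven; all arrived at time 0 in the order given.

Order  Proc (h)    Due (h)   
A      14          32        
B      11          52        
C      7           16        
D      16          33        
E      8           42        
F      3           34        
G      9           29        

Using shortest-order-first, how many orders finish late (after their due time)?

2

SPT (increasing processing time): F C E G B A D.
F: 0→3, due 34, tardiness 0
C: 3→10, due 16, tardiness 0
E: 10→18, due 42, tardiness 0
G: 18→27, due 29, tardiness 0
B: 27→38, due 52, tardiness 0
A: 38→52, due 32, tardiness 20
D: 52→68, due 33, tardiness 35
Late orders: 2.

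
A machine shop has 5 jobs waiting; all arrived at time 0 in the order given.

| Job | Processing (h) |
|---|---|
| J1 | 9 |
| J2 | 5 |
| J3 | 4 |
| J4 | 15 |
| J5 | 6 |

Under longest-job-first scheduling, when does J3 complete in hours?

LPT (decreasing processing time): J4 J1 J5 J2 J3.
J4: 0→15
J1: 15→24
J5: 24→30
J2: 30→35
J3: 35→39

39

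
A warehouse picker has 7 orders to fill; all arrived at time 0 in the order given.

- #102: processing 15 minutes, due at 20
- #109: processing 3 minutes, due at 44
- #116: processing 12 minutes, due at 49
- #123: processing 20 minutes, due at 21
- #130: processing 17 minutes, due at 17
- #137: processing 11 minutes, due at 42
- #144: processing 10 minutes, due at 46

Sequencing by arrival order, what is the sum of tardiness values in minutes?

FIFO (arrival order): #102 #109 #116 #123 #130 #137 #144.
#102: 0→15, due 20, tardiness 0
#109: 15→18, due 44, tardiness 0
#116: 18→30, due 49, tardiness 0
#123: 30→50, due 21, tardiness 29
#130: 50→67, due 17, tardiness 50
#137: 67→78, due 42, tardiness 36
#144: 78→88, due 46, tardiness 42
Sum = 0+0+0+29+50+36+42 = 157.

157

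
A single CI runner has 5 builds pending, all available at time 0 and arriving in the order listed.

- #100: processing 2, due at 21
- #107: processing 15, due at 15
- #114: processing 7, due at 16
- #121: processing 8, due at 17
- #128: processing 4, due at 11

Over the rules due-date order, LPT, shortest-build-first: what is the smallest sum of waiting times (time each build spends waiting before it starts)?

EDD (increasing due date): #128 #107 #114 #121 #100.
#128: waits 0, runs 0→4
#107: waits 4, runs 4→19
#114: waits 19, runs 19→26
#121: waits 26, runs 26→34
#100: waits 34, runs 34→36
Sum = 0+4+19+26+34 = 83.
LPT (decreasing processing time): #107 #121 #114 #128 #100.
#107: waits 0, runs 0→15
#121: waits 15, runs 15→23
#114: waits 23, runs 23→30
#128: waits 30, runs 30→34
#100: waits 34, runs 34→36
Sum = 0+15+23+30+34 = 102.
SPT (increasing processing time): #100 #128 #114 #121 #107.
#100: waits 0, runs 0→2
#128: waits 2, runs 2→6
#114: waits 6, runs 6→13
#121: waits 13, runs 13→21
#107: waits 21, runs 21→36
Sum = 0+2+6+13+21 = 42.
EDD 83, LPT 102, SPT 42 → minimum 42.

42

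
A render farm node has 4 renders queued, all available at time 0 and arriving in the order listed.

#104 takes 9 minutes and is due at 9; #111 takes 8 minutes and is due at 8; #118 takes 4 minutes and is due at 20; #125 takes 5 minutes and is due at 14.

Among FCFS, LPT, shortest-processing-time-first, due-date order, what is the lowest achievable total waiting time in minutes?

30

FIFO (arrival order): #104 #111 #118 #125.
#104: waits 0, runs 0→9
#111: waits 9, runs 9→17
#118: waits 17, runs 17→21
#125: waits 21, runs 21→26
Sum = 0+9+17+21 = 47.
LPT (decreasing processing time): #104 #111 #125 #118.
#104: waits 0, runs 0→9
#111: waits 9, runs 9→17
#125: waits 17, runs 17→22
#118: waits 22, runs 22→26
Sum = 0+9+17+22 = 48.
SPT (increasing processing time): #118 #125 #111 #104.
#118: waits 0, runs 0→4
#125: waits 4, runs 4→9
#111: waits 9, runs 9→17
#104: waits 17, runs 17→26
Sum = 0+4+9+17 = 30.
EDD (increasing due date): #111 #104 #125 #118.
#111: waits 0, runs 0→8
#104: waits 8, runs 8→17
#125: waits 17, runs 17→22
#118: waits 22, runs 22→26
Sum = 0+8+17+22 = 47.
FIFO 47, LPT 48, SPT 30, EDD 47 → minimum 30.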